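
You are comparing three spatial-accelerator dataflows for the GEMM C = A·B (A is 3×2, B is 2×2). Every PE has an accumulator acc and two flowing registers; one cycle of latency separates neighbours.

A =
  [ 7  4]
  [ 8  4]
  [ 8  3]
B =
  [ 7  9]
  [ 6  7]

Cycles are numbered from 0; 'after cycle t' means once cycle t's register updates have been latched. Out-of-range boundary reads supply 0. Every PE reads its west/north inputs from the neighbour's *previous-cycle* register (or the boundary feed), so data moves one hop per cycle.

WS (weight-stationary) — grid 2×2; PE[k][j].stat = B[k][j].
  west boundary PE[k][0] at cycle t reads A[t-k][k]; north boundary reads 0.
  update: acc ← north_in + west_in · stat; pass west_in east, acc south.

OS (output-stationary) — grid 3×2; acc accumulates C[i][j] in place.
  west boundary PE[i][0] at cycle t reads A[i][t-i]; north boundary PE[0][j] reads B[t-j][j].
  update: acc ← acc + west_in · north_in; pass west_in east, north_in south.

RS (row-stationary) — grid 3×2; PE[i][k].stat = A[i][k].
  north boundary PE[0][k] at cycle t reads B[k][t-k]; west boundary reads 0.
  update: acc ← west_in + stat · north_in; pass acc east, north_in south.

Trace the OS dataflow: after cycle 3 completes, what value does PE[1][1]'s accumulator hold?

Tracing OS — 3×2 array, target PE[1][1]:
  after 0 — PE[0][1] acc=0, pass-E 0, pass-S 0
  after 0 — PE[1][0] acc=0, pass-E 0, pass-S 0
  after 0 — PE[1][1] acc=0, pass-E 0, pass-S 0
  after 1 — PE[0][1] acc=63, pass-E 7, pass-S 9
  after 1 — PE[1][0] acc=56, pass-E 8, pass-S 7
  after 1 — PE[1][1] acc=0, pass-E 0, pass-S 0
  after 2 — PE[0][1] acc=91, pass-E 4, pass-S 7
  after 2 — PE[1][0] acc=80, pass-E 4, pass-S 6
  after 2 — PE[1][1] acc=72, pass-E 8, pass-S 9
  after 3 — PE[0][1] acc=91, pass-E 0, pass-S 0
  after 3 — PE[1][0] acc=80, pass-E 0, pass-S 0
  after 3 — PE[1][1] acc=100, pass-E 4, pass-S 7

PE[1][1].acc = 100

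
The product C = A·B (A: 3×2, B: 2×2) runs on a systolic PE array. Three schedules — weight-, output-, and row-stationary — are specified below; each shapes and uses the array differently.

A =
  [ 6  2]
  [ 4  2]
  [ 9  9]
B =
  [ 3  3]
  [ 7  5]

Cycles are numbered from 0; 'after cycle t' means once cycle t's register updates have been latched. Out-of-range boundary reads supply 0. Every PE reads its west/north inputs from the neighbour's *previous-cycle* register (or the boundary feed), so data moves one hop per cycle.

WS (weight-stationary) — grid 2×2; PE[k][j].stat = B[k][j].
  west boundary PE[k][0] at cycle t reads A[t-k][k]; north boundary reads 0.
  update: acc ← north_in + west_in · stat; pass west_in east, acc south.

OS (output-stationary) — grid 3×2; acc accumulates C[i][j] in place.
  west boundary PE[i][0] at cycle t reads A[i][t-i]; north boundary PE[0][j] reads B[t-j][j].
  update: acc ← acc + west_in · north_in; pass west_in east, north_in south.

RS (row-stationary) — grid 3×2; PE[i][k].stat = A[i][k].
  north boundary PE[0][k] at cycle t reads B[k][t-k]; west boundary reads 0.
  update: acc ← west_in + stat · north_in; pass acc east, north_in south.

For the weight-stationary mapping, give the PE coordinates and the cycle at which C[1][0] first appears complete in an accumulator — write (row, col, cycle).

WS — PE[1][0] is where C[1][0] collects:
  [0] (1,0) acc=0 (h:0 v:0)
  [1] (1,0) acc=32 (h:2 v:32)
  [2] (1,0) acc=26 (h:2 v:26)

(row, col, cycle) = (1, 0, 2)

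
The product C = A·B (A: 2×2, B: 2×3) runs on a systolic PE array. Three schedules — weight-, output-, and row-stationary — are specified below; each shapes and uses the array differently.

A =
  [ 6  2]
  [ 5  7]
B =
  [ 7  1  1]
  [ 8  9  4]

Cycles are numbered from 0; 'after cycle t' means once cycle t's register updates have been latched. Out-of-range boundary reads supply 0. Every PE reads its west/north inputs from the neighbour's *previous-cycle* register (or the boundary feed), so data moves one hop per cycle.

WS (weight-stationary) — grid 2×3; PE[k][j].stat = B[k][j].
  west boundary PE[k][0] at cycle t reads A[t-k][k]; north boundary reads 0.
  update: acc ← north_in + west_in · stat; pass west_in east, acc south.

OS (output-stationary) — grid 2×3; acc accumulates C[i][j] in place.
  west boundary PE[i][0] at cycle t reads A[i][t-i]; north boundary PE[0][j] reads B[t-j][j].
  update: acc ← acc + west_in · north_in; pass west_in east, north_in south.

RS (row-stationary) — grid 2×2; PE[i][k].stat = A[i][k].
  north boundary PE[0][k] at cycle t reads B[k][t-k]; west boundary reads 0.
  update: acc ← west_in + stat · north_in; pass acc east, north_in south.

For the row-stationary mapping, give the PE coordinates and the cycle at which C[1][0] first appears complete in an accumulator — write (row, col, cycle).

(row, col, cycle) = (1, 1, 2)

Under RS, C[1][0] lands at PE[1][1]:
  t=0 PE[1][1]: acc=0 h=0 v=0
  t=1 PE[1][1]: acc=0 h=0 v=0
  t=2 PE[1][1]: acc=91 h=91 v=8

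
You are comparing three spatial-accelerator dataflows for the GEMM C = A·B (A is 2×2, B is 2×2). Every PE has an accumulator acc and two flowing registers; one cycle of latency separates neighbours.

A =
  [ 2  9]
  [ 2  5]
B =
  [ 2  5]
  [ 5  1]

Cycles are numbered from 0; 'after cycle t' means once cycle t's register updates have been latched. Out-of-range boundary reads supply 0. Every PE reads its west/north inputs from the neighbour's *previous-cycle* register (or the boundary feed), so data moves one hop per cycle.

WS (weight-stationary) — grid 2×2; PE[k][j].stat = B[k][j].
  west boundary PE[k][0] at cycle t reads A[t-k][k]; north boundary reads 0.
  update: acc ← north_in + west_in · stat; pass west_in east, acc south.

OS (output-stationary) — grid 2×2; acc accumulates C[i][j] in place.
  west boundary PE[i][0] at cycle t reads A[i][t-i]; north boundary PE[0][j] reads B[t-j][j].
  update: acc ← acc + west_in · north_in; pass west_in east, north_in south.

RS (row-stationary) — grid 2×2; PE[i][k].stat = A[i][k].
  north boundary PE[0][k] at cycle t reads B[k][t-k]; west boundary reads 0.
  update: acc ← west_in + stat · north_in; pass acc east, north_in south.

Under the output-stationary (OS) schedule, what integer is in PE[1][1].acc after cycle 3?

PE[1][1].acc = 15

OS on a 2×2 grid — tracing PE[1][1] and its feeders:
  @0  [0,1]  acc 0  |  →0  ↓0
  @0  [1,0]  acc 0  |  →0  ↓0
  @0  [1,1]  acc 0  |  →0  ↓0
  @1  [0,1]  acc 10  |  →2  ↓5
  @1  [1,0]  acc 4  |  →2  ↓2
  @1  [1,1]  acc 0  |  →0  ↓0
  @2  [0,1]  acc 19  |  →9  ↓1
  @2  [1,0]  acc 29  |  →5  ↓5
  @2  [1,1]  acc 10  |  →2  ↓5
  @3  [0,1]  acc 19  |  →0  ↓0
  @3  [1,0]  acc 29  |  →0  ↓0
  @3  [1,1]  acc 15  |  →5  ↓1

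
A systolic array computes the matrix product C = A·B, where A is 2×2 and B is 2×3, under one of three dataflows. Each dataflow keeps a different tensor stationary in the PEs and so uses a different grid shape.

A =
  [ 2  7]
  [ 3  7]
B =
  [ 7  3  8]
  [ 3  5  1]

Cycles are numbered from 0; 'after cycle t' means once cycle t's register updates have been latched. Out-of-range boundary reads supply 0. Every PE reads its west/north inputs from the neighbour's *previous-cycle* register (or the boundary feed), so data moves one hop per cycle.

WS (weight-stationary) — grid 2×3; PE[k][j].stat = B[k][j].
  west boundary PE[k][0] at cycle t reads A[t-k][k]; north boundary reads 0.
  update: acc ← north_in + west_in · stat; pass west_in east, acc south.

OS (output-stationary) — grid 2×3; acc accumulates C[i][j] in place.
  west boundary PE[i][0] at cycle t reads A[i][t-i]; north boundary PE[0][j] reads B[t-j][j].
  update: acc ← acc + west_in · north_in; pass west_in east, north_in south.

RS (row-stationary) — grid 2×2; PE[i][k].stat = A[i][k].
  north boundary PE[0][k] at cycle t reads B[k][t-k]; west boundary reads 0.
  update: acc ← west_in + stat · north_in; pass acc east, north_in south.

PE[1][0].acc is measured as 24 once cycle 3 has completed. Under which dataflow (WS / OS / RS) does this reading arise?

dataflow = RS

WS (2×3 grid), PE[1][0]:
  after 0 — PE[1][0] acc=0, pass-E 0, pass-S 0
  after 1 — PE[1][0] acc=35, pass-E 7, pass-S 35
  after 2 — PE[1][0] acc=42, pass-E 7, pass-S 42
  after 3 — PE[1][0] acc=0, pass-E 0, pass-S 0
OS (2×3 grid), PE[1][0]:
  after 0 — PE[1][0] acc=0, pass-E 0, pass-S 0
  after 1 — PE[1][0] acc=21, pass-E 3, pass-S 7
  after 2 — PE[1][0] acc=42, pass-E 7, pass-S 3
  after 3 — PE[1][0] acc=42, pass-E 0, pass-S 0
RS (2×2 grid), PE[1][0]:
  after 0 — PE[1][0] acc=0, pass-E 0, pass-S 0
  after 1 — PE[1][0] acc=21, pass-E 21, pass-S 7
  after 2 — PE[1][0] acc=9, pass-E 9, pass-S 3
  after 3 — PE[1][0] acc=24, pass-E 24, pass-S 8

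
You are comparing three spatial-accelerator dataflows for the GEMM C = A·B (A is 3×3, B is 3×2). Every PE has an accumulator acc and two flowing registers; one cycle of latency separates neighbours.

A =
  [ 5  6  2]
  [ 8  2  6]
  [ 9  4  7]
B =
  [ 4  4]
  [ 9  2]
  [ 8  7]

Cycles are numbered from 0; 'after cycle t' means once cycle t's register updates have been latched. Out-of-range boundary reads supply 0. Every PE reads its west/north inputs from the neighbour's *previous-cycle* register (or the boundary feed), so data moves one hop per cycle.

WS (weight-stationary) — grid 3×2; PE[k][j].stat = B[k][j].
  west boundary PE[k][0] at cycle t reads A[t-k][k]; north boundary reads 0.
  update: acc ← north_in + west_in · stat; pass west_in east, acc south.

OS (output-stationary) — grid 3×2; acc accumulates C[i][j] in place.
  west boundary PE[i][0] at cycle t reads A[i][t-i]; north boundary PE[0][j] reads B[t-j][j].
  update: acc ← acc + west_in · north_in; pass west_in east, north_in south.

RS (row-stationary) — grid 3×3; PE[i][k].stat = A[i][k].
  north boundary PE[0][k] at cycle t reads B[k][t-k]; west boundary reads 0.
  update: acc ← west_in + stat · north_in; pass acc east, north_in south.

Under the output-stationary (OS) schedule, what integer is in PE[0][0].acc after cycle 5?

Tracing OS — 3×2 array, target PE[0][0]:
  after 0 — PE[0][0] acc=20, pass-E 5, pass-S 4
  after 1 — PE[0][0] acc=74, pass-E 6, pass-S 9
  after 2 — PE[0][0] acc=90, pass-E 2, pass-S 8
  after 3 — PE[0][0] acc=90, pass-E 0, pass-S 0
  after 4 — PE[0][0] acc=90, pass-E 0, pass-S 0
  after 5 — PE[0][0] acc=90, pass-E 0, pass-S 0

PE[0][0].acc = 90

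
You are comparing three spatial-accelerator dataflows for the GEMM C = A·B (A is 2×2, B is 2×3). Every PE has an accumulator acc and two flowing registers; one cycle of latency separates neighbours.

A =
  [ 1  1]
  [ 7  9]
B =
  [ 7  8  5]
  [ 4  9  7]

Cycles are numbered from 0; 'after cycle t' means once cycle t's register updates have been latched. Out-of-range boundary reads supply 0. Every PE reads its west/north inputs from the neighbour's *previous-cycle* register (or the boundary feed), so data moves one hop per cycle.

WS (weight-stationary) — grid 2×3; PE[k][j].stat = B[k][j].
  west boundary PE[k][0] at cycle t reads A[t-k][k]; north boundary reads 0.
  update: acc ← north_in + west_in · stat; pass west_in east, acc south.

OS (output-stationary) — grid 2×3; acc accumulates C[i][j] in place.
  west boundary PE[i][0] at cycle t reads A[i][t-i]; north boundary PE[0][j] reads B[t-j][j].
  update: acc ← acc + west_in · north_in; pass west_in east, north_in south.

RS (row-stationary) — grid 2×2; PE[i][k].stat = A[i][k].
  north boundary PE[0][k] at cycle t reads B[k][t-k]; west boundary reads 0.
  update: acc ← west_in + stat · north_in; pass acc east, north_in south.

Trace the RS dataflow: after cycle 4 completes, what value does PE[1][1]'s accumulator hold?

RS 2×2: PE[1][1] cycle-by-cycle (with neighbour feeds):
  @0  [0,1]  acc 0  |  →0  ↓0
  @0  [1,0]  acc 0  |  →0  ↓0
  @0  [1,1]  acc 0  |  →0  ↓0
  @1  [0,1]  acc 11  |  →11  ↓4
  @1  [1,0]  acc 49  |  →49  ↓7
  @1  [1,1]  acc 0  |  →0  ↓0
  @2  [0,1]  acc 17  |  →17  ↓9
  @2  [1,0]  acc 56  |  →56  ↓8
  @2  [1,1]  acc 85  |  →85  ↓4
  @3  [0,1]  acc 12  |  →12  ↓7
  @3  [1,0]  acc 35  |  →35  ↓5
  @3  [1,1]  acc 137  |  →137  ↓9
  @4  [0,1]  acc 0  |  →0  ↓0
  @4  [1,0]  acc 0  |  →0  ↓0
  @4  [1,1]  acc 98  |  →98  ↓7

PE[1][1].acc = 98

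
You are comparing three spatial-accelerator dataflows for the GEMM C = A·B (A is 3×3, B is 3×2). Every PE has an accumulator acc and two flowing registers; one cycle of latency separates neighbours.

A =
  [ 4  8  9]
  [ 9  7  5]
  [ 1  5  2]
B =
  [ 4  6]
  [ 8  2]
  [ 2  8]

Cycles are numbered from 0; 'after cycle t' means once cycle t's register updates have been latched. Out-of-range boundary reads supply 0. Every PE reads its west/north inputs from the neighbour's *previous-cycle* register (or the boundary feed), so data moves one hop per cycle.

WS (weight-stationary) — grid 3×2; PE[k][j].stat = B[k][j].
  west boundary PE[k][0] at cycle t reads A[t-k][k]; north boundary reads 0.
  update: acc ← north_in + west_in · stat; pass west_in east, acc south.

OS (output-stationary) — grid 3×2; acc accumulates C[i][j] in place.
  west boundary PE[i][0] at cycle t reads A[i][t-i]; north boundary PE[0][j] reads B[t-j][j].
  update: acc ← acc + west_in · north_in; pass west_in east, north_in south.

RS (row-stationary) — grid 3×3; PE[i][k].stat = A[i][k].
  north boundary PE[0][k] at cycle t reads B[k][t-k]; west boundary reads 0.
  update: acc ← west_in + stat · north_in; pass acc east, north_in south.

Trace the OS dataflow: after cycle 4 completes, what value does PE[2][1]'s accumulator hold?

PE[2][1].acc = 16

OS on a 3×2 grid — tracing PE[2][1] and its feeders:
  [0] (1,1) acc=0 (h:0 v:0)
  [0] (2,0) acc=0 (h:0 v:0)
  [0] (2,1) acc=0 (h:0 v:0)
  [1] (1,1) acc=0 (h:0 v:0)
  [1] (2,0) acc=0 (h:0 v:0)
  [1] (2,1) acc=0 (h:0 v:0)
  [2] (1,1) acc=54 (h:9 v:6)
  [2] (2,0) acc=4 (h:1 v:4)
  [2] (2,1) acc=0 (h:0 v:0)
  [3] (1,1) acc=68 (h:7 v:2)
  [3] (2,0) acc=44 (h:5 v:8)
  [3] (2,1) acc=6 (h:1 v:6)
  [4] (1,1) acc=108 (h:5 v:8)
  [4] (2,0) acc=48 (h:2 v:2)
  [4] (2,1) acc=16 (h:5 v:2)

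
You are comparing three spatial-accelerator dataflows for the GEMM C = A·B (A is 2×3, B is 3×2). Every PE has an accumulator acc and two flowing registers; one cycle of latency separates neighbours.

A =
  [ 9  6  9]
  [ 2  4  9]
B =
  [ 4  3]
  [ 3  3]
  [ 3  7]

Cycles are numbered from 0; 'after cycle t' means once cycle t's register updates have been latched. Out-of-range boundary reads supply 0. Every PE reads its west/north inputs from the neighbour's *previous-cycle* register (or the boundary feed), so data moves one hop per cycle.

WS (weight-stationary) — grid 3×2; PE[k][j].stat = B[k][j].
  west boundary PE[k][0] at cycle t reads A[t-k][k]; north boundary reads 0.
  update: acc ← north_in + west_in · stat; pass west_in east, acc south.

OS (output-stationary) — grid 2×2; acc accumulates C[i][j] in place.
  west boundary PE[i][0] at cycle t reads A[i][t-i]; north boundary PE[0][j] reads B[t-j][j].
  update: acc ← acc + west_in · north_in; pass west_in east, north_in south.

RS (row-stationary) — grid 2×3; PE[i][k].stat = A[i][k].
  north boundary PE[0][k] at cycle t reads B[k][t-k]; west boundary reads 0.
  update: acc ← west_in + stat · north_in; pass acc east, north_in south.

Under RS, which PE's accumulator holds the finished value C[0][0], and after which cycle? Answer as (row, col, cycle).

RS — PE[0][2] is where C[0][0] collects:
  t=0 PE[0][2]: acc=0 h=0 v=0
  t=1 PE[0][2]: acc=0 h=0 v=0
  t=2 PE[0][2]: acc=81 h=81 v=3

(row, col, cycle) = (0, 2, 2)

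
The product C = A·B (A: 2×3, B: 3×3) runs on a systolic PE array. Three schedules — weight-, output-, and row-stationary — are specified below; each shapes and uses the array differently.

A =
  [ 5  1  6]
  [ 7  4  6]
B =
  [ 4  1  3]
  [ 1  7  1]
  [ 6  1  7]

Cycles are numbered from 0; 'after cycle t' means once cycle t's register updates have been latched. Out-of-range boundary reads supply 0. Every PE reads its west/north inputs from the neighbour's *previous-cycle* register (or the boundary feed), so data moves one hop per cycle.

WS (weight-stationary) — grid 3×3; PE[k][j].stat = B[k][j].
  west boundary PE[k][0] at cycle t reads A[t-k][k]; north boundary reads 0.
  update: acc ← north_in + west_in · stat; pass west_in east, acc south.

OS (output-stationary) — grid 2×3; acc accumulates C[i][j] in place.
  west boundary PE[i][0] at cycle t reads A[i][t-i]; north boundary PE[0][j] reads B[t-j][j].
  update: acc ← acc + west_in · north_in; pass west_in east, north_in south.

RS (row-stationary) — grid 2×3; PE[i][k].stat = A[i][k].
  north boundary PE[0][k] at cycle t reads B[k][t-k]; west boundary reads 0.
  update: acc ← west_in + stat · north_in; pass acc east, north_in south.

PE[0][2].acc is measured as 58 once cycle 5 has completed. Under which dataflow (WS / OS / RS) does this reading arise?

dataflow = OS

WS (3×3 grid), PE[0][2]:
  @0  [0,2]  acc 0  |  →0  ↓0
  @1  [0,2]  acc 0  |  →0  ↓0
  @2  [0,2]  acc 15  |  →5  ↓15
  @3  [0,2]  acc 21  |  →7  ↓21
  @4  [0,2]  acc 0  |  →0  ↓0
  @5  [0,2]  acc 0  |  →0  ↓0
OS (2×3 grid), PE[0][2]:
  @0  [0,2]  acc 0  |  →0  ↓0
  @1  [0,2]  acc 0  |  →0  ↓0
  @2  [0,2]  acc 15  |  →5  ↓3
  @3  [0,2]  acc 16  |  →1  ↓1
  @4  [0,2]  acc 58  |  →6  ↓7
  @5  [0,2]  acc 58  |  →0  ↓0
RS (2×3 grid), PE[0][2]:
  @0  [0,2]  acc 0  |  →0  ↓0
  @1  [0,2]  acc 0  |  →0  ↓0
  @2  [0,2]  acc 57  |  →57  ↓6
  @3  [0,2]  acc 18  |  →18  ↓1
  @4  [0,2]  acc 58  |  →58  ↓7
  @5  [0,2]  acc 0  |  →0  ↓0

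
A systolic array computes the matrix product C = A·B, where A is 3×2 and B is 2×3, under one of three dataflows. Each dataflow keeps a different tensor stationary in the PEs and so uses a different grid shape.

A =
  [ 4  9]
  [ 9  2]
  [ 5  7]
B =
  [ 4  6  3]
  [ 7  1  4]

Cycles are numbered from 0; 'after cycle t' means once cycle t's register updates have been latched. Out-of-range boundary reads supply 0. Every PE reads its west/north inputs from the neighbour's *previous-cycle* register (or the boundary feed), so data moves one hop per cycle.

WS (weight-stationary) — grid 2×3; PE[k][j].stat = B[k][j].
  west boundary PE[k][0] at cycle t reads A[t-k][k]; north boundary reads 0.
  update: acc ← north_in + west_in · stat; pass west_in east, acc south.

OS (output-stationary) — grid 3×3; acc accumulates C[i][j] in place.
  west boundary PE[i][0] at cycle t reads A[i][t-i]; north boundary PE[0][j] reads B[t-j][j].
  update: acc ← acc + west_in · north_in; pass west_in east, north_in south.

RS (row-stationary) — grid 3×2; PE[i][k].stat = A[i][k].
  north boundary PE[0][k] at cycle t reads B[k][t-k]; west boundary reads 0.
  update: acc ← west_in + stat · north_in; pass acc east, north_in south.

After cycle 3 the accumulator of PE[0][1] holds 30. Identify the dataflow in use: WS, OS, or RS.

— WS: 2×3; PE[0][1] trace:
  t=0 PE[0][1]: acc=0 h=0 v=0
  t=1 PE[0][1]: acc=24 h=4 v=24
  t=2 PE[0][1]: acc=54 h=9 v=54
  t=3 PE[0][1]: acc=30 h=5 v=30
— OS: 3×3; PE[0][1] trace:
  t=0 PE[0][1]: acc=0 h=0 v=0
  t=1 PE[0][1]: acc=24 h=4 v=6
  t=2 PE[0][1]: acc=33 h=9 v=1
  t=3 PE[0][1]: acc=33 h=0 v=0
— RS: 3×2; PE[0][1] trace:
  t=0 PE[0][1]: acc=0 h=0 v=0
  t=1 PE[0][1]: acc=79 h=79 v=7
  t=2 PE[0][1]: acc=33 h=33 v=1
  t=3 PE[0][1]: acc=48 h=48 v=4

dataflow = WS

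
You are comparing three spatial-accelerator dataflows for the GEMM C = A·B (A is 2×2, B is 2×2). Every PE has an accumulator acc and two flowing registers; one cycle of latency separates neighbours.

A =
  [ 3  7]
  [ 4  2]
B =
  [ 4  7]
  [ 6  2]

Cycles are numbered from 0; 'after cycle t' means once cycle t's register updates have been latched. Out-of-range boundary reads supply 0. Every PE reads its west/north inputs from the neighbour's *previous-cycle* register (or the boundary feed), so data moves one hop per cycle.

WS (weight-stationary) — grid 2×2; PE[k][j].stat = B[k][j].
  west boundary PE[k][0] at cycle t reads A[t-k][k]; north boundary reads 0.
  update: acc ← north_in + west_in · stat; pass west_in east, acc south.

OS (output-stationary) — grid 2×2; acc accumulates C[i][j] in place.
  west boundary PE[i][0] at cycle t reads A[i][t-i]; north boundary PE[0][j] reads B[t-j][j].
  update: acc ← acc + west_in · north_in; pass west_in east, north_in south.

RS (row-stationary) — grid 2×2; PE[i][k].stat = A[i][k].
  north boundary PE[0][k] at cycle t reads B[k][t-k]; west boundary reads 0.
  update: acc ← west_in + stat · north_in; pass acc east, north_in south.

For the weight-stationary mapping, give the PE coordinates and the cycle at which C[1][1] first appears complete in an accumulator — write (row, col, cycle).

(row, col, cycle) = (1, 1, 3)

WS — PE[1][1] is where C[1][1] collects:
  step 0 · PE1,1: acc=0; fwd→0 fwd↓0
  step 1 · PE1,1: acc=0; fwd→0 fwd↓0
  step 2 · PE1,1: acc=35; fwd→7 fwd↓35
  step 3 · PE1,1: acc=32; fwd→2 fwd↓32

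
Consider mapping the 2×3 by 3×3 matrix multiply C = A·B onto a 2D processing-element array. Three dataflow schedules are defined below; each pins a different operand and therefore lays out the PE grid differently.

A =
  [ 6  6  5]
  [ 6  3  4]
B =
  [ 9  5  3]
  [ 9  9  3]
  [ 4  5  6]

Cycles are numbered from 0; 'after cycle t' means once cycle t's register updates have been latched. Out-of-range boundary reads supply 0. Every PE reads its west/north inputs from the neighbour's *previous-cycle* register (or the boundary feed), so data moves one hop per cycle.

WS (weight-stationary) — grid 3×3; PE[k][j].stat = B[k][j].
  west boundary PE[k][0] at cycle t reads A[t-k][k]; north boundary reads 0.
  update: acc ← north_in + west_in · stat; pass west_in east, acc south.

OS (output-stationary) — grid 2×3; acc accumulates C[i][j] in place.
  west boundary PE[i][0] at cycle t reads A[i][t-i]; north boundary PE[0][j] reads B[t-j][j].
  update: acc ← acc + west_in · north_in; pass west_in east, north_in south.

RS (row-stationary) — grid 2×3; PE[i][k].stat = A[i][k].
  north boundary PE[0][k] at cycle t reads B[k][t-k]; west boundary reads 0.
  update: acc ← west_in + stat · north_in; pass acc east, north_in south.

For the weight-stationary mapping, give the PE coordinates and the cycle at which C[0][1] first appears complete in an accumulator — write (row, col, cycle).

(row, col, cycle) = (2, 1, 3)

WS — PE[2][1] is where C[0][1] collects:
  c0 r2c1: 0 / 0 / 0
  c1 r2c1: 0 / 0 / 0
  c2 r2c1: 0 / 0 / 0
  c3 r2c1: 109 / 5 / 109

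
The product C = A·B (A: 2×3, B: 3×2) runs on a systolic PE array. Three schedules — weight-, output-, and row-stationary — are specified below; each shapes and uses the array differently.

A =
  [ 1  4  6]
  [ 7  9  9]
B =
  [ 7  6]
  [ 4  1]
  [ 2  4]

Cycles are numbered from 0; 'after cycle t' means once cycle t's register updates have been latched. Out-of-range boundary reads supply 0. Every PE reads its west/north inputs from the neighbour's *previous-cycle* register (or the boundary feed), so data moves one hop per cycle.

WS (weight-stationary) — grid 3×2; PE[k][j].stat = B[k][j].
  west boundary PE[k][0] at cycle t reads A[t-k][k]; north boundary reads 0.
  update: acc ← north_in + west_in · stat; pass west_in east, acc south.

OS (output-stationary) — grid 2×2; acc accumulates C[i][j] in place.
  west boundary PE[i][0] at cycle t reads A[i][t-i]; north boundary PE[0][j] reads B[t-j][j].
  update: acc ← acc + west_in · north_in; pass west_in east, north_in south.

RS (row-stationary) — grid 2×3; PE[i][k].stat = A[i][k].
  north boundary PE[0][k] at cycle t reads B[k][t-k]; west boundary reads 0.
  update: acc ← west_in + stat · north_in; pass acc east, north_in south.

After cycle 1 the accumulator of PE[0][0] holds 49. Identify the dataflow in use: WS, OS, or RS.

— WS: 3×2; PE[0][0] trace:
  after 0 — PE[0][0] acc=7, pass-E 1, pass-S 7
  after 1 — PE[0][0] acc=49, pass-E 7, pass-S 49
— OS: 2×2; PE[0][0] trace:
  after 0 — PE[0][0] acc=7, pass-E 1, pass-S 7
  after 1 — PE[0][0] acc=23, pass-E 4, pass-S 4
— RS: 2×3; PE[0][0] trace:
  after 0 — PE[0][0] acc=7, pass-E 7, pass-S 7
  after 1 — PE[0][0] acc=6, pass-E 6, pass-S 6

dataflow = WS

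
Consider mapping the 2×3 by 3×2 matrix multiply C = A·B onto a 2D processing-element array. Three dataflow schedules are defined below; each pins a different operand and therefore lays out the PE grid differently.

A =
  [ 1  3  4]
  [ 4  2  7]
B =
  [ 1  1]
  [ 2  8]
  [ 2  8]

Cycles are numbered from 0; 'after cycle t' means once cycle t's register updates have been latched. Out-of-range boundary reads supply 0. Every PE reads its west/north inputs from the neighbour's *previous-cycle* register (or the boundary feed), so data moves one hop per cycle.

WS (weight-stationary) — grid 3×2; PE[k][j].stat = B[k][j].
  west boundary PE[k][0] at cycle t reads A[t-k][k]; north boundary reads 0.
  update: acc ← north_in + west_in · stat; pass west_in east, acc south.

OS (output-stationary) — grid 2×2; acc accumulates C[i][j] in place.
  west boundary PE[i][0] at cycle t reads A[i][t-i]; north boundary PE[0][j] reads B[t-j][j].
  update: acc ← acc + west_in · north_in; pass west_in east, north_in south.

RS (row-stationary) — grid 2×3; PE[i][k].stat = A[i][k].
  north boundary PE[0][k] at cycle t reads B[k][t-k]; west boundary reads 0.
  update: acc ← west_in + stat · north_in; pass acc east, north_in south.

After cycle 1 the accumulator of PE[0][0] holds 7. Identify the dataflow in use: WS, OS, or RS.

dataflow = OS

WS (3×2 grid), PE[0][0]:
  [0] (0,0) acc=1 (h:1 v:1)
  [1] (0,0) acc=4 (h:4 v:4)
OS (2×2 grid), PE[0][0]:
  [0] (0,0) acc=1 (h:1 v:1)
  [1] (0,0) acc=7 (h:3 v:2)
RS (2×3 grid), PE[0][0]:
  [0] (0,0) acc=1 (h:1 v:1)
  [1] (0,0) acc=1 (h:1 v:1)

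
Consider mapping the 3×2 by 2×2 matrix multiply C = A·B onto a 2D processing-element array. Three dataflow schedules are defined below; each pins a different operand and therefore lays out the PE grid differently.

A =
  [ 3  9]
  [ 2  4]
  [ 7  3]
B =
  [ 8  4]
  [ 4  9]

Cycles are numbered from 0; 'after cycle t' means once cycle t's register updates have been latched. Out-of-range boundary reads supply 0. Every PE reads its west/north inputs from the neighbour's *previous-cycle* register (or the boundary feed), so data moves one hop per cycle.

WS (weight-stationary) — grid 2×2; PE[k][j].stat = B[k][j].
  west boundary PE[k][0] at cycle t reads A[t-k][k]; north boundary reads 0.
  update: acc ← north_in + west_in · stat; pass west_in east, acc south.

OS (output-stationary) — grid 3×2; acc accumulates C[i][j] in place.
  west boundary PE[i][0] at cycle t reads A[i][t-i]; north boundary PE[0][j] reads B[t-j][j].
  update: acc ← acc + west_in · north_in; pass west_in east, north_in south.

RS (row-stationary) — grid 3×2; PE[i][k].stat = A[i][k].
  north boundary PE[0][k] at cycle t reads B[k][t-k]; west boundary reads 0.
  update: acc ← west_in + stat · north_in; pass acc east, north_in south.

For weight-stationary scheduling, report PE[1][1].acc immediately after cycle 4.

WS 2×2: PE[1][1] cycle-by-cycle (with neighbour feeds):
  @0  [0,1]  acc 0  |  →0  ↓0
  @0  [1,0]  acc 0  |  →0  ↓0
  @0  [1,1]  acc 0  |  →0  ↓0
  @1  [0,1]  acc 12  |  →3  ↓12
  @1  [1,0]  acc 60  |  →9  ↓60
  @1  [1,1]  acc 0  |  →0  ↓0
  @2  [0,1]  acc 8  |  →2  ↓8
  @2  [1,0]  acc 32  |  →4  ↓32
  @2  [1,1]  acc 93  |  →9  ↓93
  @3  [0,1]  acc 28  |  →7  ↓28
  @3  [1,0]  acc 68  |  →3  ↓68
  @3  [1,1]  acc 44  |  →4  ↓44
  @4  [0,1]  acc 0  |  →0  ↓0
  @4  [1,0]  acc 0  |  →0  ↓0
  @4  [1,1]  acc 55  |  →3  ↓55

PE[1][1].acc = 55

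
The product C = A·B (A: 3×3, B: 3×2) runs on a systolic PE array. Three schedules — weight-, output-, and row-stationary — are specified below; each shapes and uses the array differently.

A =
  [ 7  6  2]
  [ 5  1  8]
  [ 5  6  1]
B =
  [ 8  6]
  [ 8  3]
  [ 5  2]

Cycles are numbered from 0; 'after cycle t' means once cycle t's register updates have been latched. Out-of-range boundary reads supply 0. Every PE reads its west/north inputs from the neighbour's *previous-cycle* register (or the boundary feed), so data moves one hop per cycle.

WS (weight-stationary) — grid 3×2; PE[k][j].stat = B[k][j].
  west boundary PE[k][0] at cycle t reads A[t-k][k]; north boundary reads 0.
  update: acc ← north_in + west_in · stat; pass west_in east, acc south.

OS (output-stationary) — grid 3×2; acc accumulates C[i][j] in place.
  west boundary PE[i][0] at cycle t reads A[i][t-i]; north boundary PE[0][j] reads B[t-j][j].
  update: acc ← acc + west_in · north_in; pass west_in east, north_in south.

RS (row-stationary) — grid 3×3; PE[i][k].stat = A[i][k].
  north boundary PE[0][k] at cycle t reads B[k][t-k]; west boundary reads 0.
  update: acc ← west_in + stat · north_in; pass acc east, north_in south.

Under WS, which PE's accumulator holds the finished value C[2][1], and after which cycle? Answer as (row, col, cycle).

Under WS, C[2][1] lands at PE[2][1]:
  0: (2,1).acc=0  regs=<0,0>
  1: (2,1).acc=0  regs=<0,0>
  2: (2,1).acc=0  regs=<0,0>
  3: (2,1).acc=64  regs=<2,64>
  4: (2,1).acc=49  regs=<8,49>
  5: (2,1).acc=50  regs=<1,50>

(row, col, cycle) = (2, 1, 5)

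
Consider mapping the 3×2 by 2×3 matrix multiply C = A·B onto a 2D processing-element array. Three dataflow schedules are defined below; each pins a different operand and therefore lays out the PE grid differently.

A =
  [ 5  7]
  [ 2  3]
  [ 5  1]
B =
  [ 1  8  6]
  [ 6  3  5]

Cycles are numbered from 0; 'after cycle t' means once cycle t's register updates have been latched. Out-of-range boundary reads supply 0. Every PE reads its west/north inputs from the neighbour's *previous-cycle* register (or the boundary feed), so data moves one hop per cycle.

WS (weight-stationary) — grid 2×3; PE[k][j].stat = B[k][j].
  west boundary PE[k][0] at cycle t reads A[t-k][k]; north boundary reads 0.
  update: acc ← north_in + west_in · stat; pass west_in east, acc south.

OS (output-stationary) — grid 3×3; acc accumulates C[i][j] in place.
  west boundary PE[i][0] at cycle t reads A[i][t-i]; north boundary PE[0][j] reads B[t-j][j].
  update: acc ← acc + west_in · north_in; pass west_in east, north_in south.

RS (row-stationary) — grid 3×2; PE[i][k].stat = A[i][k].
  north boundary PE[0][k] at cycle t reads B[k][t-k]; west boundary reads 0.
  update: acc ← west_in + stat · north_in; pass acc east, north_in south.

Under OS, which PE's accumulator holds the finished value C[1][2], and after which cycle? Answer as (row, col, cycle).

(row, col, cycle) = (1, 2, 4)

OS: C[1][2] accumulates in PE[1][2]:
  t=0 PE[1][2]: acc=0 h=0 v=0
  t=1 PE[1][2]: acc=0 h=0 v=0
  t=2 PE[1][2]: acc=0 h=0 v=0
  t=3 PE[1][2]: acc=12 h=2 v=6
  t=4 PE[1][2]: acc=27 h=3 v=5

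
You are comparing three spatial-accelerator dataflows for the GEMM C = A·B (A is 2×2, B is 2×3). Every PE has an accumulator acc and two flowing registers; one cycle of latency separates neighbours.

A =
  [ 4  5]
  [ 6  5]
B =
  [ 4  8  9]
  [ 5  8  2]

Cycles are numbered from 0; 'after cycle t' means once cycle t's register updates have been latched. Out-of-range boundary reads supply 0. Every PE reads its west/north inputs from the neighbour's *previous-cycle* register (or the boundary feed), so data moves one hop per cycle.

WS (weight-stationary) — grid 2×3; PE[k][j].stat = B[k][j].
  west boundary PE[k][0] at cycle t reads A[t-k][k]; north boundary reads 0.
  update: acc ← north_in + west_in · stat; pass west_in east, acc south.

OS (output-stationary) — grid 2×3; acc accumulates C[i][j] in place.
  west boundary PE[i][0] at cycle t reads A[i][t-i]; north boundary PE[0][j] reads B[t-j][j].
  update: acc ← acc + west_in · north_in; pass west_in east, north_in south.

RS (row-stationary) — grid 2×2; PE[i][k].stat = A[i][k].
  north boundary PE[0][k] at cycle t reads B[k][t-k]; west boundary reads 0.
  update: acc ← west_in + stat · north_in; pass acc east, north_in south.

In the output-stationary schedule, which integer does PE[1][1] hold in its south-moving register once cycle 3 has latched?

OS (2×3). Following PE[1][1] plus its west/north inputs:
  @0  [0,1]  acc 0  |  →0  ↓0
  @0  [1,0]  acc 0  |  →0  ↓0
  @0  [1,1]  acc 0  |  →0  ↓0
  @1  [0,1]  acc 32  |  →4  ↓8
  @1  [1,0]  acc 24  |  →6  ↓4
  @1  [1,1]  acc 0  |  →0  ↓0
  @2  [0,1]  acc 72  |  →5  ↓8
  @2  [1,0]  acc 49  |  →5  ↓5
  @2  [1,1]  acc 48  |  →6  ↓8
  @3  [0,1]  acc 72  |  →0  ↓0
  @3  [1,0]  acc 49  |  →0  ↓0
  @3  [1,1]  acc 88  |  →5  ↓8

register = 8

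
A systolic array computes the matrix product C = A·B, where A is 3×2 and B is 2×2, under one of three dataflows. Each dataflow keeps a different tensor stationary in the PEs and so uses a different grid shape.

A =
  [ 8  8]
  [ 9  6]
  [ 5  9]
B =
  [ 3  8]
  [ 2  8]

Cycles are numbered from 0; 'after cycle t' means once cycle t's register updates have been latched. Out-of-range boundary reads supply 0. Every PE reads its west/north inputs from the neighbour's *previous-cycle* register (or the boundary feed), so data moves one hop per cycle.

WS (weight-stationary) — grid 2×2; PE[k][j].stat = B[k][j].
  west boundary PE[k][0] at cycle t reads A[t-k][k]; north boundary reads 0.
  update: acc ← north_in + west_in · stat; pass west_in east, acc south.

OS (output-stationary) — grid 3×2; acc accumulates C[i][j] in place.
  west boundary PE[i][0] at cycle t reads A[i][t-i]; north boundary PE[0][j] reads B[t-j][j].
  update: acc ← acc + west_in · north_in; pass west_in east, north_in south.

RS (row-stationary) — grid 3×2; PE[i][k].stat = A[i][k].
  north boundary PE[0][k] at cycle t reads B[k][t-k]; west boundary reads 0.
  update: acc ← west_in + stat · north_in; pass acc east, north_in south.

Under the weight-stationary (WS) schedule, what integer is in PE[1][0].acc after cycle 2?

PE[1][0].acc = 39

WS 2×2: PE[1][0] cycle-by-cycle (with neighbour feeds):
  t=0 PE[0][0]: acc=24 h=8 v=24
  t=0 PE[1][0]: acc=0 h=0 v=0
  t=1 PE[0][0]: acc=27 h=9 v=27
  t=1 PE[1][0]: acc=40 h=8 v=40
  t=2 PE[0][0]: acc=15 h=5 v=15
  t=2 PE[1][0]: acc=39 h=6 v=39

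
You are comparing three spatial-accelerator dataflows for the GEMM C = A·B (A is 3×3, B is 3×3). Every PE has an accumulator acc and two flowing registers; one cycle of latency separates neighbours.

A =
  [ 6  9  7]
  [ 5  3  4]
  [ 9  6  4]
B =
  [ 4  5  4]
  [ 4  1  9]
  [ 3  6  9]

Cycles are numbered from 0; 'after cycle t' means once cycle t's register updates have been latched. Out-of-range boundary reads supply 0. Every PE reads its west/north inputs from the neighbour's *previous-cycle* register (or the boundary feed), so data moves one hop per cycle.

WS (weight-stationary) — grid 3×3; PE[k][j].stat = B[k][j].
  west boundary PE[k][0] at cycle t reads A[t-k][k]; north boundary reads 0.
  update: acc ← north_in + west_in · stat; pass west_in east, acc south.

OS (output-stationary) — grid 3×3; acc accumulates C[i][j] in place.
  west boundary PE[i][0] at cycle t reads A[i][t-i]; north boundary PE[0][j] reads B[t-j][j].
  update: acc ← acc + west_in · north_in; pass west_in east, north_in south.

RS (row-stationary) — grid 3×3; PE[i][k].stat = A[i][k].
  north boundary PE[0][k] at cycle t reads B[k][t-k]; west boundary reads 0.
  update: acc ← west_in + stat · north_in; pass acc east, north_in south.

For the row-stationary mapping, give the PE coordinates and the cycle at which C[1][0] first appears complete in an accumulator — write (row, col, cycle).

(row, col, cycle) = (1, 2, 3)

Under RS, C[1][0] lands at PE[1][2]:
  cycle 0: PE[1][2] → acc 0, east 0, south 0
  cycle 1: PE[1][2] → acc 0, east 0, south 0
  cycle 2: PE[1][2] → acc 0, east 0, south 0
  cycle 3: PE[1][2] → acc 44, east 44, south 3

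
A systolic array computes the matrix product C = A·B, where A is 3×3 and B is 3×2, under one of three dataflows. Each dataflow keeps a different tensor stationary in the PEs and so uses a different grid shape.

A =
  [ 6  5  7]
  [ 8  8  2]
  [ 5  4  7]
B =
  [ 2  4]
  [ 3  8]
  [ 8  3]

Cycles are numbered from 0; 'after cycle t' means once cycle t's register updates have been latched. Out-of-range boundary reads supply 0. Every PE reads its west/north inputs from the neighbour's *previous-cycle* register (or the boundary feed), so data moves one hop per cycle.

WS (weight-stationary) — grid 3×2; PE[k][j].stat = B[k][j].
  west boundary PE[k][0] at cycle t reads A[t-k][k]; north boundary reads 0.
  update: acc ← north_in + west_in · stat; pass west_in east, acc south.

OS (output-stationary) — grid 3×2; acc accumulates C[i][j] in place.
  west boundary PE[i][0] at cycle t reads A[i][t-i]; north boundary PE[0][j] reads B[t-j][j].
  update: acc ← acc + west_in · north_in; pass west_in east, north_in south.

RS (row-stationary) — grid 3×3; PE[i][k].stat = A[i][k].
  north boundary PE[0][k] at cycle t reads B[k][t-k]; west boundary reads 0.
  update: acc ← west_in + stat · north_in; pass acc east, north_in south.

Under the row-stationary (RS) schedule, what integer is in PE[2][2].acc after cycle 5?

RS (3×3). Following PE[2][2] plus its west/north inputs:
  t=0 PE[1][2]: acc=0 h=0 v=0
  t=0 PE[2][1]: acc=0 h=0 v=0
  t=0 PE[2][2]: acc=0 h=0 v=0
  t=1 PE[1][2]: acc=0 h=0 v=0
  t=1 PE[2][1]: acc=0 h=0 v=0
  t=1 PE[2][2]: acc=0 h=0 v=0
  t=2 PE[1][2]: acc=0 h=0 v=0
  t=2 PE[2][1]: acc=0 h=0 v=0
  t=2 PE[2][2]: acc=0 h=0 v=0
  t=3 PE[1][2]: acc=56 h=56 v=8
  t=3 PE[2][1]: acc=22 h=22 v=3
  t=3 PE[2][2]: acc=0 h=0 v=0
  t=4 PE[1][2]: acc=102 h=102 v=3
  t=4 PE[2][1]: acc=52 h=52 v=8
  t=4 PE[2][2]: acc=78 h=78 v=8
  t=5 PE[1][2]: acc=0 h=0 v=0
  t=5 PE[2][1]: acc=0 h=0 v=0
  t=5 PE[2][2]: acc=73 h=73 v=3

PE[2][2].acc = 73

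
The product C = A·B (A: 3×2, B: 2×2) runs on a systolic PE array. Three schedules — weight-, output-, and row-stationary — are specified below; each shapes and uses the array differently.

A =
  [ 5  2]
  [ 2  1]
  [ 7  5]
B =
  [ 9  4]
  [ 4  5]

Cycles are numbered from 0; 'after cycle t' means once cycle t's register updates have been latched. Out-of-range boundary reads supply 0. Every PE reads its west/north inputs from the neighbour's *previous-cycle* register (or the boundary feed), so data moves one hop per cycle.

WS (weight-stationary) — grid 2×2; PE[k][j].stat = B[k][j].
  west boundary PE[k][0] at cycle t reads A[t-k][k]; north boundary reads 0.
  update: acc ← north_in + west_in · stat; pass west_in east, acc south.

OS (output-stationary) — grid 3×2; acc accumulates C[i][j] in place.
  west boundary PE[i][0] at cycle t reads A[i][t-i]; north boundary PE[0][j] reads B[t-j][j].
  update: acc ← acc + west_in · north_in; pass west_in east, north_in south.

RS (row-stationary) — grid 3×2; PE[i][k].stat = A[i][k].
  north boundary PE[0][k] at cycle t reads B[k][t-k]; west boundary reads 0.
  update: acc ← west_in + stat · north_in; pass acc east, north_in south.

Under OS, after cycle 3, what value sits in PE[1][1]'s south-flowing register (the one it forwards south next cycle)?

OS (3×2). Following PE[1][1] plus its west/north inputs:
  [0] (0,1) acc=0 (h:0 v:0)
  [0] (1,0) acc=0 (h:0 v:0)
  [0] (1,1) acc=0 (h:0 v:0)
  [1] (0,1) acc=20 (h:5 v:4)
  [1] (1,0) acc=18 (h:2 v:9)
  [1] (1,1) acc=0 (h:0 v:0)
  [2] (0,1) acc=30 (h:2 v:5)
  [2] (1,0) acc=22 (h:1 v:4)
  [2] (1,1) acc=8 (h:2 v:4)
  [3] (0,1) acc=30 (h:0 v:0)
  [3] (1,0) acc=22 (h:0 v:0)
  [3] (1,1) acc=13 (h:1 v:5)

register = 5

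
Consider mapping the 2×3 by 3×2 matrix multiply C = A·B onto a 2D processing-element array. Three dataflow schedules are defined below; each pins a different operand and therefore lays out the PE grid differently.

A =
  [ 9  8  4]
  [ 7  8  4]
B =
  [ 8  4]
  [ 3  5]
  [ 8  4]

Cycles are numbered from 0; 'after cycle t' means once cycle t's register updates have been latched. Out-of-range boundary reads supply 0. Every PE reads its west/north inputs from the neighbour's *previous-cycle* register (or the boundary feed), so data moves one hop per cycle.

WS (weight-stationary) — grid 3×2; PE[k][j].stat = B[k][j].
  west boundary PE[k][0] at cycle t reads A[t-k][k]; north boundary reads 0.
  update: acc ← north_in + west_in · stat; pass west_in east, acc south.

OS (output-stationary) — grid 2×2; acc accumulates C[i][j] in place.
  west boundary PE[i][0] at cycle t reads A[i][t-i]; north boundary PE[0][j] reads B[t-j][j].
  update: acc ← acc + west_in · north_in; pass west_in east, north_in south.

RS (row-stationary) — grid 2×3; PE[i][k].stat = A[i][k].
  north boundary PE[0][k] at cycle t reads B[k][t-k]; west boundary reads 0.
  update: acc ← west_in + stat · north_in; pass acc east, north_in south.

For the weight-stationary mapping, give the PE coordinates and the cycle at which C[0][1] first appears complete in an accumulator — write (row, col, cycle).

(row, col, cycle) = (2, 1, 3)

WS: C[0][1] accumulates in PE[2][1]:
  cycle 0: PE[2][1] → acc 0, east 0, south 0
  cycle 1: PE[2][1] → acc 0, east 0, south 0
  cycle 2: PE[2][1] → acc 0, east 0, south 0
  cycle 3: PE[2][1] → acc 92, east 4, south 92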